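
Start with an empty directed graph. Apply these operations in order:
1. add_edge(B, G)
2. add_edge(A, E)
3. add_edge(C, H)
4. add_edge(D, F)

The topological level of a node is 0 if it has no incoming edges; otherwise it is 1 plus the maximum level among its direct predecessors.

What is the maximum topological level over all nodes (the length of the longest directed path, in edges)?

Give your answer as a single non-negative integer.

Answer: 1

Derivation:
Op 1: add_edge(B, G). Edges now: 1
Op 2: add_edge(A, E). Edges now: 2
Op 3: add_edge(C, H). Edges now: 3
Op 4: add_edge(D, F). Edges now: 4
Compute levels (Kahn BFS):
  sources (in-degree 0): A, B, C, D
  process A: level=0
    A->E: in-degree(E)=0, level(E)=1, enqueue
  process B: level=0
    B->G: in-degree(G)=0, level(G)=1, enqueue
  process C: level=0
    C->H: in-degree(H)=0, level(H)=1, enqueue
  process D: level=0
    D->F: in-degree(F)=0, level(F)=1, enqueue
  process E: level=1
  process G: level=1
  process H: level=1
  process F: level=1
All levels: A:0, B:0, C:0, D:0, E:1, F:1, G:1, H:1
max level = 1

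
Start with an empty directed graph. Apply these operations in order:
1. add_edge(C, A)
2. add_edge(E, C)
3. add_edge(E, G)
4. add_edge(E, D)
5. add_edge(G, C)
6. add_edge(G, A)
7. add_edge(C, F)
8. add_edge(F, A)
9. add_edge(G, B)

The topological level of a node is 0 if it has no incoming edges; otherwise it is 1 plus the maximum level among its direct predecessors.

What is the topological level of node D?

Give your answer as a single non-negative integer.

Op 1: add_edge(C, A). Edges now: 1
Op 2: add_edge(E, C). Edges now: 2
Op 3: add_edge(E, G). Edges now: 3
Op 4: add_edge(E, D). Edges now: 4
Op 5: add_edge(G, C). Edges now: 5
Op 6: add_edge(G, A). Edges now: 6
Op 7: add_edge(C, F). Edges now: 7
Op 8: add_edge(F, A). Edges now: 8
Op 9: add_edge(G, B). Edges now: 9
Compute levels (Kahn BFS):
  sources (in-degree 0): E
  process E: level=0
    E->C: in-degree(C)=1, level(C)>=1
    E->D: in-degree(D)=0, level(D)=1, enqueue
    E->G: in-degree(G)=0, level(G)=1, enqueue
  process D: level=1
  process G: level=1
    G->A: in-degree(A)=2, level(A)>=2
    G->B: in-degree(B)=0, level(B)=2, enqueue
    G->C: in-degree(C)=0, level(C)=2, enqueue
  process B: level=2
  process C: level=2
    C->A: in-degree(A)=1, level(A)>=3
    C->F: in-degree(F)=0, level(F)=3, enqueue
  process F: level=3
    F->A: in-degree(A)=0, level(A)=4, enqueue
  process A: level=4
All levels: A:4, B:2, C:2, D:1, E:0, F:3, G:1
level(D) = 1

Answer: 1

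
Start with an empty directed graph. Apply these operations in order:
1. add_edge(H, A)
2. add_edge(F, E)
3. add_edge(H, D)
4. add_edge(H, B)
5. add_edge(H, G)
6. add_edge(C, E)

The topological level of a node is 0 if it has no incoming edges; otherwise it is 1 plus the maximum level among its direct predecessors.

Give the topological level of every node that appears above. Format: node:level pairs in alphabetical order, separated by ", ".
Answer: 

Op 1: add_edge(H, A). Edges now: 1
Op 2: add_edge(F, E). Edges now: 2
Op 3: add_edge(H, D). Edges now: 3
Op 4: add_edge(H, B). Edges now: 4
Op 5: add_edge(H, G). Edges now: 5
Op 6: add_edge(C, E). Edges now: 6
Compute levels (Kahn BFS):
  sources (in-degree 0): C, F, H
  process C: level=0
    C->E: in-degree(E)=1, level(E)>=1
  process F: level=0
    F->E: in-degree(E)=0, level(E)=1, enqueue
  process H: level=0
    H->A: in-degree(A)=0, level(A)=1, enqueue
    H->B: in-degree(B)=0, level(B)=1, enqueue
    H->D: in-degree(D)=0, level(D)=1, enqueue
    H->G: in-degree(G)=0, level(G)=1, enqueue
  process E: level=1
  process A: level=1
  process B: level=1
  process D: level=1
  process G: level=1
All levels: A:1, B:1, C:0, D:1, E:1, F:0, G:1, H:0

Answer: A:1, B:1, C:0, D:1, E:1, F:0, G:1, H:0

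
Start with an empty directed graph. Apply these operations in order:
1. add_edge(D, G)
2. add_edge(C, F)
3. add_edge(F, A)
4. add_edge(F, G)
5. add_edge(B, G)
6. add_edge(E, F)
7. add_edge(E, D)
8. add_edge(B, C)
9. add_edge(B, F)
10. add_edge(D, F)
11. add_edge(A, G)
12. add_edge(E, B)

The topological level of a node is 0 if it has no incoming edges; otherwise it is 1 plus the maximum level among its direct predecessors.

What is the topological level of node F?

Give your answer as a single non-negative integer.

Answer: 3

Derivation:
Op 1: add_edge(D, G). Edges now: 1
Op 2: add_edge(C, F). Edges now: 2
Op 3: add_edge(F, A). Edges now: 3
Op 4: add_edge(F, G). Edges now: 4
Op 5: add_edge(B, G). Edges now: 5
Op 6: add_edge(E, F). Edges now: 6
Op 7: add_edge(E, D). Edges now: 7
Op 8: add_edge(B, C). Edges now: 8
Op 9: add_edge(B, F). Edges now: 9
Op 10: add_edge(D, F). Edges now: 10
Op 11: add_edge(A, G). Edges now: 11
Op 12: add_edge(E, B). Edges now: 12
Compute levels (Kahn BFS):
  sources (in-degree 0): E
  process E: level=0
    E->B: in-degree(B)=0, level(B)=1, enqueue
    E->D: in-degree(D)=0, level(D)=1, enqueue
    E->F: in-degree(F)=3, level(F)>=1
  process B: level=1
    B->C: in-degree(C)=0, level(C)=2, enqueue
    B->F: in-degree(F)=2, level(F)>=2
    B->G: in-degree(G)=3, level(G)>=2
  process D: level=1
    D->F: in-degree(F)=1, level(F)>=2
    D->G: in-degree(G)=2, level(G)>=2
  process C: level=2
    C->F: in-degree(F)=0, level(F)=3, enqueue
  process F: level=3
    F->A: in-degree(A)=0, level(A)=4, enqueue
    F->G: in-degree(G)=1, level(G)>=4
  process A: level=4
    A->G: in-degree(G)=0, level(G)=5, enqueue
  process G: level=5
All levels: A:4, B:1, C:2, D:1, E:0, F:3, G:5
level(F) = 3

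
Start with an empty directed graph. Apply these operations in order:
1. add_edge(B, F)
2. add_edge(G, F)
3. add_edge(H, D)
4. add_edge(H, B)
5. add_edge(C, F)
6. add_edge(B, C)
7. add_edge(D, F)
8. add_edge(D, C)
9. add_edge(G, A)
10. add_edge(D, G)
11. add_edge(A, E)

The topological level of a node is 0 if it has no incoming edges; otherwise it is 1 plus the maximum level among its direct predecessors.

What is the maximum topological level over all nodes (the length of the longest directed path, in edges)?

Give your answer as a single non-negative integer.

Op 1: add_edge(B, F). Edges now: 1
Op 2: add_edge(G, F). Edges now: 2
Op 3: add_edge(H, D). Edges now: 3
Op 4: add_edge(H, B). Edges now: 4
Op 5: add_edge(C, F). Edges now: 5
Op 6: add_edge(B, C). Edges now: 6
Op 7: add_edge(D, F). Edges now: 7
Op 8: add_edge(D, C). Edges now: 8
Op 9: add_edge(G, A). Edges now: 9
Op 10: add_edge(D, G). Edges now: 10
Op 11: add_edge(A, E). Edges now: 11
Compute levels (Kahn BFS):
  sources (in-degree 0): H
  process H: level=0
    H->B: in-degree(B)=0, level(B)=1, enqueue
    H->D: in-degree(D)=0, level(D)=1, enqueue
  process B: level=1
    B->C: in-degree(C)=1, level(C)>=2
    B->F: in-degree(F)=3, level(F)>=2
  process D: level=1
    D->C: in-degree(C)=0, level(C)=2, enqueue
    D->F: in-degree(F)=2, level(F)>=2
    D->G: in-degree(G)=0, level(G)=2, enqueue
  process C: level=2
    C->F: in-degree(F)=1, level(F)>=3
  process G: level=2
    G->A: in-degree(A)=0, level(A)=3, enqueue
    G->F: in-degree(F)=0, level(F)=3, enqueue
  process A: level=3
    A->E: in-degree(E)=0, level(E)=4, enqueue
  process F: level=3
  process E: level=4
All levels: A:3, B:1, C:2, D:1, E:4, F:3, G:2, H:0
max level = 4

Answer: 4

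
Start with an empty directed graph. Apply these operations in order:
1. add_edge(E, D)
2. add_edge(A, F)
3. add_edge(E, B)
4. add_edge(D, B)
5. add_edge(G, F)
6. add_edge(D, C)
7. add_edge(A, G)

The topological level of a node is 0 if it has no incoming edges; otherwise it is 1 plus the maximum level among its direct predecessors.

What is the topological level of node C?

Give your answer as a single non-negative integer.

Answer: 2

Derivation:
Op 1: add_edge(E, D). Edges now: 1
Op 2: add_edge(A, F). Edges now: 2
Op 3: add_edge(E, B). Edges now: 3
Op 4: add_edge(D, B). Edges now: 4
Op 5: add_edge(G, F). Edges now: 5
Op 6: add_edge(D, C). Edges now: 6
Op 7: add_edge(A, G). Edges now: 7
Compute levels (Kahn BFS):
  sources (in-degree 0): A, E
  process A: level=0
    A->F: in-degree(F)=1, level(F)>=1
    A->G: in-degree(G)=0, level(G)=1, enqueue
  process E: level=0
    E->B: in-degree(B)=1, level(B)>=1
    E->D: in-degree(D)=0, level(D)=1, enqueue
  process G: level=1
    G->F: in-degree(F)=0, level(F)=2, enqueue
  process D: level=1
    D->B: in-degree(B)=0, level(B)=2, enqueue
    D->C: in-degree(C)=0, level(C)=2, enqueue
  process F: level=2
  process B: level=2
  process C: level=2
All levels: A:0, B:2, C:2, D:1, E:0, F:2, G:1
level(C) = 2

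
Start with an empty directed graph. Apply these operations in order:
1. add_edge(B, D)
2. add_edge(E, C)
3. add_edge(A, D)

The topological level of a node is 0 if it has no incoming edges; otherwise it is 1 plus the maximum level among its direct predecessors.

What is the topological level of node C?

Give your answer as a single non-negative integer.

Op 1: add_edge(B, D). Edges now: 1
Op 2: add_edge(E, C). Edges now: 2
Op 3: add_edge(A, D). Edges now: 3
Compute levels (Kahn BFS):
  sources (in-degree 0): A, B, E
  process A: level=0
    A->D: in-degree(D)=1, level(D)>=1
  process B: level=0
    B->D: in-degree(D)=0, level(D)=1, enqueue
  process E: level=0
    E->C: in-degree(C)=0, level(C)=1, enqueue
  process D: level=1
  process C: level=1
All levels: A:0, B:0, C:1, D:1, E:0
level(C) = 1

Answer: 1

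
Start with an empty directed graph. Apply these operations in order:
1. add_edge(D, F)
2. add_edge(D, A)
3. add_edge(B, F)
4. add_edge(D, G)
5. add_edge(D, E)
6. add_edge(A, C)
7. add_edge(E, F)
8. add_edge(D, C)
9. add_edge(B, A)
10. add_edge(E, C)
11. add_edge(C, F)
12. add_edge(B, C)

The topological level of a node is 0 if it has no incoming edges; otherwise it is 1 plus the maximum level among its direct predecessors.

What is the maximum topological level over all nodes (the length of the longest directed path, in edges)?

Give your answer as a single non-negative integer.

Answer: 3

Derivation:
Op 1: add_edge(D, F). Edges now: 1
Op 2: add_edge(D, A). Edges now: 2
Op 3: add_edge(B, F). Edges now: 3
Op 4: add_edge(D, G). Edges now: 4
Op 5: add_edge(D, E). Edges now: 5
Op 6: add_edge(A, C). Edges now: 6
Op 7: add_edge(E, F). Edges now: 7
Op 8: add_edge(D, C). Edges now: 8
Op 9: add_edge(B, A). Edges now: 9
Op 10: add_edge(E, C). Edges now: 10
Op 11: add_edge(C, F). Edges now: 11
Op 12: add_edge(B, C). Edges now: 12
Compute levels (Kahn BFS):
  sources (in-degree 0): B, D
  process B: level=0
    B->A: in-degree(A)=1, level(A)>=1
    B->C: in-degree(C)=3, level(C)>=1
    B->F: in-degree(F)=3, level(F)>=1
  process D: level=0
    D->A: in-degree(A)=0, level(A)=1, enqueue
    D->C: in-degree(C)=2, level(C)>=1
    D->E: in-degree(E)=0, level(E)=1, enqueue
    D->F: in-degree(F)=2, level(F)>=1
    D->G: in-degree(G)=0, level(G)=1, enqueue
  process A: level=1
    A->C: in-degree(C)=1, level(C)>=2
  process E: level=1
    E->C: in-degree(C)=0, level(C)=2, enqueue
    E->F: in-degree(F)=1, level(F)>=2
  process G: level=1
  process C: level=2
    C->F: in-degree(F)=0, level(F)=3, enqueue
  process F: level=3
All levels: A:1, B:0, C:2, D:0, E:1, F:3, G:1
max level = 3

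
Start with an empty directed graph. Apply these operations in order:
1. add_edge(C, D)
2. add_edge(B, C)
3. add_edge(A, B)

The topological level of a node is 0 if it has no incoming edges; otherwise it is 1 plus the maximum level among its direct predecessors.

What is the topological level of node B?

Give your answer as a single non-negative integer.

Op 1: add_edge(C, D). Edges now: 1
Op 2: add_edge(B, C). Edges now: 2
Op 3: add_edge(A, B). Edges now: 3
Compute levels (Kahn BFS):
  sources (in-degree 0): A
  process A: level=0
    A->B: in-degree(B)=0, level(B)=1, enqueue
  process B: level=1
    B->C: in-degree(C)=0, level(C)=2, enqueue
  process C: level=2
    C->D: in-degree(D)=0, level(D)=3, enqueue
  process D: level=3
All levels: A:0, B:1, C:2, D:3
level(B) = 1

Answer: 1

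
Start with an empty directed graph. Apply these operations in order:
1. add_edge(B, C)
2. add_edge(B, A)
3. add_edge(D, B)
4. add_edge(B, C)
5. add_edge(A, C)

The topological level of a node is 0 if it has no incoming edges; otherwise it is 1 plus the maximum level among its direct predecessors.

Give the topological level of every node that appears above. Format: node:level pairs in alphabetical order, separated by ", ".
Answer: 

Answer: A:2, B:1, C:3, D:0

Derivation:
Op 1: add_edge(B, C). Edges now: 1
Op 2: add_edge(B, A). Edges now: 2
Op 3: add_edge(D, B). Edges now: 3
Op 4: add_edge(B, C) (duplicate, no change). Edges now: 3
Op 5: add_edge(A, C). Edges now: 4
Compute levels (Kahn BFS):
  sources (in-degree 0): D
  process D: level=0
    D->B: in-degree(B)=0, level(B)=1, enqueue
  process B: level=1
    B->A: in-degree(A)=0, level(A)=2, enqueue
    B->C: in-degree(C)=1, level(C)>=2
  process A: level=2
    A->C: in-degree(C)=0, level(C)=3, enqueue
  process C: level=3
All levels: A:2, B:1, C:3, D:0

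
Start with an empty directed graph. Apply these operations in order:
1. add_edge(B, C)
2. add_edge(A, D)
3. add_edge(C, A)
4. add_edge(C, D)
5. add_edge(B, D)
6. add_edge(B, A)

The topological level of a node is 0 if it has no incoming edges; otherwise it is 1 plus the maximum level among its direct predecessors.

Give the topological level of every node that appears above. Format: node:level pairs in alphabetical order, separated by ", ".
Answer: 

Op 1: add_edge(B, C). Edges now: 1
Op 2: add_edge(A, D). Edges now: 2
Op 3: add_edge(C, A). Edges now: 3
Op 4: add_edge(C, D). Edges now: 4
Op 5: add_edge(B, D). Edges now: 5
Op 6: add_edge(B, A). Edges now: 6
Compute levels (Kahn BFS):
  sources (in-degree 0): B
  process B: level=0
    B->A: in-degree(A)=1, level(A)>=1
    B->C: in-degree(C)=0, level(C)=1, enqueue
    B->D: in-degree(D)=2, level(D)>=1
  process C: level=1
    C->A: in-degree(A)=0, level(A)=2, enqueue
    C->D: in-degree(D)=1, level(D)>=2
  process A: level=2
    A->D: in-degree(D)=0, level(D)=3, enqueue
  process D: level=3
All levels: A:2, B:0, C:1, D:3

Answer: A:2, B:0, C:1, D:3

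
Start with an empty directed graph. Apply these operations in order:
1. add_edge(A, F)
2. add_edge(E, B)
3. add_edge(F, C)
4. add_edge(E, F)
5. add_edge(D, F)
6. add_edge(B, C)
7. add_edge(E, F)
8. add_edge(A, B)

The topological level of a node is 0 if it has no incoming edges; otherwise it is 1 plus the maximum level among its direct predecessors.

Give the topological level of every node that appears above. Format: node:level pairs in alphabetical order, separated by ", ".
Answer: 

Answer: A:0, B:1, C:2, D:0, E:0, F:1

Derivation:
Op 1: add_edge(A, F). Edges now: 1
Op 2: add_edge(E, B). Edges now: 2
Op 3: add_edge(F, C). Edges now: 3
Op 4: add_edge(E, F). Edges now: 4
Op 5: add_edge(D, F). Edges now: 5
Op 6: add_edge(B, C). Edges now: 6
Op 7: add_edge(E, F) (duplicate, no change). Edges now: 6
Op 8: add_edge(A, B). Edges now: 7
Compute levels (Kahn BFS):
  sources (in-degree 0): A, D, E
  process A: level=0
    A->B: in-degree(B)=1, level(B)>=1
    A->F: in-degree(F)=2, level(F)>=1
  process D: level=0
    D->F: in-degree(F)=1, level(F)>=1
  process E: level=0
    E->B: in-degree(B)=0, level(B)=1, enqueue
    E->F: in-degree(F)=0, level(F)=1, enqueue
  process B: level=1
    B->C: in-degree(C)=1, level(C)>=2
  process F: level=1
    F->C: in-degree(C)=0, level(C)=2, enqueue
  process C: level=2
All levels: A:0, B:1, C:2, D:0, E:0, F:1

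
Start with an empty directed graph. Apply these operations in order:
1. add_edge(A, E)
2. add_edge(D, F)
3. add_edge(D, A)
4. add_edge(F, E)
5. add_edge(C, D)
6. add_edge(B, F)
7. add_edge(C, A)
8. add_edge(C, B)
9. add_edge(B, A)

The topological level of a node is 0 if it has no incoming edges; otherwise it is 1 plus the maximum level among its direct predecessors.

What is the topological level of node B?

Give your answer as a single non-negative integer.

Op 1: add_edge(A, E). Edges now: 1
Op 2: add_edge(D, F). Edges now: 2
Op 3: add_edge(D, A). Edges now: 3
Op 4: add_edge(F, E). Edges now: 4
Op 5: add_edge(C, D). Edges now: 5
Op 6: add_edge(B, F). Edges now: 6
Op 7: add_edge(C, A). Edges now: 7
Op 8: add_edge(C, B). Edges now: 8
Op 9: add_edge(B, A). Edges now: 9
Compute levels (Kahn BFS):
  sources (in-degree 0): C
  process C: level=0
    C->A: in-degree(A)=2, level(A)>=1
    C->B: in-degree(B)=0, level(B)=1, enqueue
    C->D: in-degree(D)=0, level(D)=1, enqueue
  process B: level=1
    B->A: in-degree(A)=1, level(A)>=2
    B->F: in-degree(F)=1, level(F)>=2
  process D: level=1
    D->A: in-degree(A)=0, level(A)=2, enqueue
    D->F: in-degree(F)=0, level(F)=2, enqueue
  process A: level=2
    A->E: in-degree(E)=1, level(E)>=3
  process F: level=2
    F->E: in-degree(E)=0, level(E)=3, enqueue
  process E: level=3
All levels: A:2, B:1, C:0, D:1, E:3, F:2
level(B) = 1

Answer: 1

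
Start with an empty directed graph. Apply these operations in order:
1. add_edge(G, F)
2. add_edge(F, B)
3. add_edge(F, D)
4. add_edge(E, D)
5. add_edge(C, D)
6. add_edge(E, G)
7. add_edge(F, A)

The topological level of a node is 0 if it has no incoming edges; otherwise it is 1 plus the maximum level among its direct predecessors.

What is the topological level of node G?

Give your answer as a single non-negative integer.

Op 1: add_edge(G, F). Edges now: 1
Op 2: add_edge(F, B). Edges now: 2
Op 3: add_edge(F, D). Edges now: 3
Op 4: add_edge(E, D). Edges now: 4
Op 5: add_edge(C, D). Edges now: 5
Op 6: add_edge(E, G). Edges now: 6
Op 7: add_edge(F, A). Edges now: 7
Compute levels (Kahn BFS):
  sources (in-degree 0): C, E
  process C: level=0
    C->D: in-degree(D)=2, level(D)>=1
  process E: level=0
    E->D: in-degree(D)=1, level(D)>=1
    E->G: in-degree(G)=0, level(G)=1, enqueue
  process G: level=1
    G->F: in-degree(F)=0, level(F)=2, enqueue
  process F: level=2
    F->A: in-degree(A)=0, level(A)=3, enqueue
    F->B: in-degree(B)=0, level(B)=3, enqueue
    F->D: in-degree(D)=0, level(D)=3, enqueue
  process A: level=3
  process B: level=3
  process D: level=3
All levels: A:3, B:3, C:0, D:3, E:0, F:2, G:1
level(G) = 1

Answer: 1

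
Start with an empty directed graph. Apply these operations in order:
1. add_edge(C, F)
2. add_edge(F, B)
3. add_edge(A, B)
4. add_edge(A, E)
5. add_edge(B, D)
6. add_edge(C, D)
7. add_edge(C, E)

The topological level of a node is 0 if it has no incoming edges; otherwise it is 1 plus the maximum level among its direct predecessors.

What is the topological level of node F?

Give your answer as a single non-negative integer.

Answer: 1

Derivation:
Op 1: add_edge(C, F). Edges now: 1
Op 2: add_edge(F, B). Edges now: 2
Op 3: add_edge(A, B). Edges now: 3
Op 4: add_edge(A, E). Edges now: 4
Op 5: add_edge(B, D). Edges now: 5
Op 6: add_edge(C, D). Edges now: 6
Op 7: add_edge(C, E). Edges now: 7
Compute levels (Kahn BFS):
  sources (in-degree 0): A, C
  process A: level=0
    A->B: in-degree(B)=1, level(B)>=1
    A->E: in-degree(E)=1, level(E)>=1
  process C: level=0
    C->D: in-degree(D)=1, level(D)>=1
    C->E: in-degree(E)=0, level(E)=1, enqueue
    C->F: in-degree(F)=0, level(F)=1, enqueue
  process E: level=1
  process F: level=1
    F->B: in-degree(B)=0, level(B)=2, enqueue
  process B: level=2
    B->D: in-degree(D)=0, level(D)=3, enqueue
  process D: level=3
All levels: A:0, B:2, C:0, D:3, E:1, F:1
level(F) = 1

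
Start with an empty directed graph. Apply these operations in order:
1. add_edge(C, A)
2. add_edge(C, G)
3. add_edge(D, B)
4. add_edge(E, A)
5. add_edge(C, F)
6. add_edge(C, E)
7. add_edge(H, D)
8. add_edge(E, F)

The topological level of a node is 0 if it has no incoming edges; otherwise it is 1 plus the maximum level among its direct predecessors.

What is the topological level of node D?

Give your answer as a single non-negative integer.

Answer: 1

Derivation:
Op 1: add_edge(C, A). Edges now: 1
Op 2: add_edge(C, G). Edges now: 2
Op 3: add_edge(D, B). Edges now: 3
Op 4: add_edge(E, A). Edges now: 4
Op 5: add_edge(C, F). Edges now: 5
Op 6: add_edge(C, E). Edges now: 6
Op 7: add_edge(H, D). Edges now: 7
Op 8: add_edge(E, F). Edges now: 8
Compute levels (Kahn BFS):
  sources (in-degree 0): C, H
  process C: level=0
    C->A: in-degree(A)=1, level(A)>=1
    C->E: in-degree(E)=0, level(E)=1, enqueue
    C->F: in-degree(F)=1, level(F)>=1
    C->G: in-degree(G)=0, level(G)=1, enqueue
  process H: level=0
    H->D: in-degree(D)=0, level(D)=1, enqueue
  process E: level=1
    E->A: in-degree(A)=0, level(A)=2, enqueue
    E->F: in-degree(F)=0, level(F)=2, enqueue
  process G: level=1
  process D: level=1
    D->B: in-degree(B)=0, level(B)=2, enqueue
  process A: level=2
  process F: level=2
  process B: level=2
All levels: A:2, B:2, C:0, D:1, E:1, F:2, G:1, H:0
level(D) = 1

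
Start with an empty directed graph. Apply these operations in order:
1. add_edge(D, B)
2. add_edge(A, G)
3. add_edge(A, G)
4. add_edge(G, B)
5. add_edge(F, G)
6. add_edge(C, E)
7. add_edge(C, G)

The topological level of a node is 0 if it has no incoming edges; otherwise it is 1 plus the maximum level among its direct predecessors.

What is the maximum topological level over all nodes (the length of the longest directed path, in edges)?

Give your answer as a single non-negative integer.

Op 1: add_edge(D, B). Edges now: 1
Op 2: add_edge(A, G). Edges now: 2
Op 3: add_edge(A, G) (duplicate, no change). Edges now: 2
Op 4: add_edge(G, B). Edges now: 3
Op 5: add_edge(F, G). Edges now: 4
Op 6: add_edge(C, E). Edges now: 5
Op 7: add_edge(C, G). Edges now: 6
Compute levels (Kahn BFS):
  sources (in-degree 0): A, C, D, F
  process A: level=0
    A->G: in-degree(G)=2, level(G)>=1
  process C: level=0
    C->E: in-degree(E)=0, level(E)=1, enqueue
    C->G: in-degree(G)=1, level(G)>=1
  process D: level=0
    D->B: in-degree(B)=1, level(B)>=1
  process F: level=0
    F->G: in-degree(G)=0, level(G)=1, enqueue
  process E: level=1
  process G: level=1
    G->B: in-degree(B)=0, level(B)=2, enqueue
  process B: level=2
All levels: A:0, B:2, C:0, D:0, E:1, F:0, G:1
max level = 2

Answer: 2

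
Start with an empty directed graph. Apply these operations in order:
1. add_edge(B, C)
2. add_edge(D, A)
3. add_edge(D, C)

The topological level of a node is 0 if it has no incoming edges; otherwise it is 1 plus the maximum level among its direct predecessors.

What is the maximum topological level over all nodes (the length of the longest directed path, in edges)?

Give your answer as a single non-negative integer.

Op 1: add_edge(B, C). Edges now: 1
Op 2: add_edge(D, A). Edges now: 2
Op 3: add_edge(D, C). Edges now: 3
Compute levels (Kahn BFS):
  sources (in-degree 0): B, D
  process B: level=0
    B->C: in-degree(C)=1, level(C)>=1
  process D: level=0
    D->A: in-degree(A)=0, level(A)=1, enqueue
    D->C: in-degree(C)=0, level(C)=1, enqueue
  process A: level=1
  process C: level=1
All levels: A:1, B:0, C:1, D:0
max level = 1

Answer: 1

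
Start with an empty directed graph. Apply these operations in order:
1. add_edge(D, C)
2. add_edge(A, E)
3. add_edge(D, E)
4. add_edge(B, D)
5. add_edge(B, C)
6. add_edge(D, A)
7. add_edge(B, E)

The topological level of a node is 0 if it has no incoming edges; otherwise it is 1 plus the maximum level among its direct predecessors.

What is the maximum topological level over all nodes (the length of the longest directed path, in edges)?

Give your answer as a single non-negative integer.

Op 1: add_edge(D, C). Edges now: 1
Op 2: add_edge(A, E). Edges now: 2
Op 3: add_edge(D, E). Edges now: 3
Op 4: add_edge(B, D). Edges now: 4
Op 5: add_edge(B, C). Edges now: 5
Op 6: add_edge(D, A). Edges now: 6
Op 7: add_edge(B, E). Edges now: 7
Compute levels (Kahn BFS):
  sources (in-degree 0): B
  process B: level=0
    B->C: in-degree(C)=1, level(C)>=1
    B->D: in-degree(D)=0, level(D)=1, enqueue
    B->E: in-degree(E)=2, level(E)>=1
  process D: level=1
    D->A: in-degree(A)=0, level(A)=2, enqueue
    D->C: in-degree(C)=0, level(C)=2, enqueue
    D->E: in-degree(E)=1, level(E)>=2
  process A: level=2
    A->E: in-degree(E)=0, level(E)=3, enqueue
  process C: level=2
  process E: level=3
All levels: A:2, B:0, C:2, D:1, E:3
max level = 3

Answer: 3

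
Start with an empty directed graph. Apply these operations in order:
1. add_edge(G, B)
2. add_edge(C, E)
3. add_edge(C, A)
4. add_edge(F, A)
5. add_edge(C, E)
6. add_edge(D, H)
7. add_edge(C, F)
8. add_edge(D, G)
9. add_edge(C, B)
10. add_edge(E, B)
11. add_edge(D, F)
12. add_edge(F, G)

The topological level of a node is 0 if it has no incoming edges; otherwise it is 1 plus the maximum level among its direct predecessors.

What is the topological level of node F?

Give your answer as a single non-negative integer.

Answer: 1

Derivation:
Op 1: add_edge(G, B). Edges now: 1
Op 2: add_edge(C, E). Edges now: 2
Op 3: add_edge(C, A). Edges now: 3
Op 4: add_edge(F, A). Edges now: 4
Op 5: add_edge(C, E) (duplicate, no change). Edges now: 4
Op 6: add_edge(D, H). Edges now: 5
Op 7: add_edge(C, F). Edges now: 6
Op 8: add_edge(D, G). Edges now: 7
Op 9: add_edge(C, B). Edges now: 8
Op 10: add_edge(E, B). Edges now: 9
Op 11: add_edge(D, F). Edges now: 10
Op 12: add_edge(F, G). Edges now: 11
Compute levels (Kahn BFS):
  sources (in-degree 0): C, D
  process C: level=0
    C->A: in-degree(A)=1, level(A)>=1
    C->B: in-degree(B)=2, level(B)>=1
    C->E: in-degree(E)=0, level(E)=1, enqueue
    C->F: in-degree(F)=1, level(F)>=1
  process D: level=0
    D->F: in-degree(F)=0, level(F)=1, enqueue
    D->G: in-degree(G)=1, level(G)>=1
    D->H: in-degree(H)=0, level(H)=1, enqueue
  process E: level=1
    E->B: in-degree(B)=1, level(B)>=2
  process F: level=1
    F->A: in-degree(A)=0, level(A)=2, enqueue
    F->G: in-degree(G)=0, level(G)=2, enqueue
  process H: level=1
  process A: level=2
  process G: level=2
    G->B: in-degree(B)=0, level(B)=3, enqueue
  process B: level=3
All levels: A:2, B:3, C:0, D:0, E:1, F:1, G:2, H:1
level(F) = 1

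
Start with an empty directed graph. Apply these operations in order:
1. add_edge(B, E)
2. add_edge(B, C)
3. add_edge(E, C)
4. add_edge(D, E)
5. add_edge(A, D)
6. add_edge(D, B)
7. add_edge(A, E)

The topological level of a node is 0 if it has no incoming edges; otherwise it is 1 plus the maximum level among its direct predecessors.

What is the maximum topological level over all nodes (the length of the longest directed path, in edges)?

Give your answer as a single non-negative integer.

Answer: 4

Derivation:
Op 1: add_edge(B, E). Edges now: 1
Op 2: add_edge(B, C). Edges now: 2
Op 3: add_edge(E, C). Edges now: 3
Op 4: add_edge(D, E). Edges now: 4
Op 5: add_edge(A, D). Edges now: 5
Op 6: add_edge(D, B). Edges now: 6
Op 7: add_edge(A, E). Edges now: 7
Compute levels (Kahn BFS):
  sources (in-degree 0): A
  process A: level=0
    A->D: in-degree(D)=0, level(D)=1, enqueue
    A->E: in-degree(E)=2, level(E)>=1
  process D: level=1
    D->B: in-degree(B)=0, level(B)=2, enqueue
    D->E: in-degree(E)=1, level(E)>=2
  process B: level=2
    B->C: in-degree(C)=1, level(C)>=3
    B->E: in-degree(E)=0, level(E)=3, enqueue
  process E: level=3
    E->C: in-degree(C)=0, level(C)=4, enqueue
  process C: level=4
All levels: A:0, B:2, C:4, D:1, E:3
max level = 4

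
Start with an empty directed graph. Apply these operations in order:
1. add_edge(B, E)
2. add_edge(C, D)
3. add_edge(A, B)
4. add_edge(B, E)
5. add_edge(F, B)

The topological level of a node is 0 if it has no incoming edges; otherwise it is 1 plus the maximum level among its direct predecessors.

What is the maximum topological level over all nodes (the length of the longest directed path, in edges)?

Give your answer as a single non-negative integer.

Op 1: add_edge(B, E). Edges now: 1
Op 2: add_edge(C, D). Edges now: 2
Op 3: add_edge(A, B). Edges now: 3
Op 4: add_edge(B, E) (duplicate, no change). Edges now: 3
Op 5: add_edge(F, B). Edges now: 4
Compute levels (Kahn BFS):
  sources (in-degree 0): A, C, F
  process A: level=0
    A->B: in-degree(B)=1, level(B)>=1
  process C: level=0
    C->D: in-degree(D)=0, level(D)=1, enqueue
  process F: level=0
    F->B: in-degree(B)=0, level(B)=1, enqueue
  process D: level=1
  process B: level=1
    B->E: in-degree(E)=0, level(E)=2, enqueue
  process E: level=2
All levels: A:0, B:1, C:0, D:1, E:2, F:0
max level = 2

Answer: 2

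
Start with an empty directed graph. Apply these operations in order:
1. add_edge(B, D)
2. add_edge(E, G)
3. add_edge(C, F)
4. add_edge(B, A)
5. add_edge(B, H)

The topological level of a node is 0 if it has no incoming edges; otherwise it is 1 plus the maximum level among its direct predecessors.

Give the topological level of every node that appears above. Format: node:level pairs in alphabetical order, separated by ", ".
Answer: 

Answer: A:1, B:0, C:0, D:1, E:0, F:1, G:1, H:1

Derivation:
Op 1: add_edge(B, D). Edges now: 1
Op 2: add_edge(E, G). Edges now: 2
Op 3: add_edge(C, F). Edges now: 3
Op 4: add_edge(B, A). Edges now: 4
Op 5: add_edge(B, H). Edges now: 5
Compute levels (Kahn BFS):
  sources (in-degree 0): B, C, E
  process B: level=0
    B->A: in-degree(A)=0, level(A)=1, enqueue
    B->D: in-degree(D)=0, level(D)=1, enqueue
    B->H: in-degree(H)=0, level(H)=1, enqueue
  process C: level=0
    C->F: in-degree(F)=0, level(F)=1, enqueue
  process E: level=0
    E->G: in-degree(G)=0, level(G)=1, enqueue
  process A: level=1
  process D: level=1
  process H: level=1
  process F: level=1
  process G: level=1
All levels: A:1, B:0, C:0, D:1, E:0, F:1, G:1, H:1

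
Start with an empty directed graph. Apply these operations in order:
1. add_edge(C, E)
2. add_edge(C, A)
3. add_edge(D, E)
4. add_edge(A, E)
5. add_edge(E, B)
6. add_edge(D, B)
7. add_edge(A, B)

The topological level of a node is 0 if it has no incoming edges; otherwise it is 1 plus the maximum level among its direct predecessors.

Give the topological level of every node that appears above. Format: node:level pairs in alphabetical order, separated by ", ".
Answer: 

Op 1: add_edge(C, E). Edges now: 1
Op 2: add_edge(C, A). Edges now: 2
Op 3: add_edge(D, E). Edges now: 3
Op 4: add_edge(A, E). Edges now: 4
Op 5: add_edge(E, B). Edges now: 5
Op 6: add_edge(D, B). Edges now: 6
Op 7: add_edge(A, B). Edges now: 7
Compute levels (Kahn BFS):
  sources (in-degree 0): C, D
  process C: level=0
    C->A: in-degree(A)=0, level(A)=1, enqueue
    C->E: in-degree(E)=2, level(E)>=1
  process D: level=0
    D->B: in-degree(B)=2, level(B)>=1
    D->E: in-degree(E)=1, level(E)>=1
  process A: level=1
    A->B: in-degree(B)=1, level(B)>=2
    A->E: in-degree(E)=0, level(E)=2, enqueue
  process E: level=2
    E->B: in-degree(B)=0, level(B)=3, enqueue
  process B: level=3
All levels: A:1, B:3, C:0, D:0, E:2

Answer: A:1, B:3, C:0, D:0, E:2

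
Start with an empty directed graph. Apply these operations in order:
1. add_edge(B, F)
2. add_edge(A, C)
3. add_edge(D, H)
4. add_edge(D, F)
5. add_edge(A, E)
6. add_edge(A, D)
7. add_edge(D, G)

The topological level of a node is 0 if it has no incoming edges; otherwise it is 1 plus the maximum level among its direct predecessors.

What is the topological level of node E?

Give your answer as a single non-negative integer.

Answer: 1

Derivation:
Op 1: add_edge(B, F). Edges now: 1
Op 2: add_edge(A, C). Edges now: 2
Op 3: add_edge(D, H). Edges now: 3
Op 4: add_edge(D, F). Edges now: 4
Op 5: add_edge(A, E). Edges now: 5
Op 6: add_edge(A, D). Edges now: 6
Op 7: add_edge(D, G). Edges now: 7
Compute levels (Kahn BFS):
  sources (in-degree 0): A, B
  process A: level=0
    A->C: in-degree(C)=0, level(C)=1, enqueue
    A->D: in-degree(D)=0, level(D)=1, enqueue
    A->E: in-degree(E)=0, level(E)=1, enqueue
  process B: level=0
    B->F: in-degree(F)=1, level(F)>=1
  process C: level=1
  process D: level=1
    D->F: in-degree(F)=0, level(F)=2, enqueue
    D->G: in-degree(G)=0, level(G)=2, enqueue
    D->H: in-degree(H)=0, level(H)=2, enqueue
  process E: level=1
  process F: level=2
  process G: level=2
  process H: level=2
All levels: A:0, B:0, C:1, D:1, E:1, F:2, G:2, H:2
level(E) = 1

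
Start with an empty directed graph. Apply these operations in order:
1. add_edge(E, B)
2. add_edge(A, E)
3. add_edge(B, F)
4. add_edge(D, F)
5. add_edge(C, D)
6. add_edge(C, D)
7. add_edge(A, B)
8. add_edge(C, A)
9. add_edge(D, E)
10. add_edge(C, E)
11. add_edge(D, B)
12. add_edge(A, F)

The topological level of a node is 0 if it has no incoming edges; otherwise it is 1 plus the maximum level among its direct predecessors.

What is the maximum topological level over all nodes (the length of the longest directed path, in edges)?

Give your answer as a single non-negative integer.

Answer: 4

Derivation:
Op 1: add_edge(E, B). Edges now: 1
Op 2: add_edge(A, E). Edges now: 2
Op 3: add_edge(B, F). Edges now: 3
Op 4: add_edge(D, F). Edges now: 4
Op 5: add_edge(C, D). Edges now: 5
Op 6: add_edge(C, D) (duplicate, no change). Edges now: 5
Op 7: add_edge(A, B). Edges now: 6
Op 8: add_edge(C, A). Edges now: 7
Op 9: add_edge(D, E). Edges now: 8
Op 10: add_edge(C, E). Edges now: 9
Op 11: add_edge(D, B). Edges now: 10
Op 12: add_edge(A, F). Edges now: 11
Compute levels (Kahn BFS):
  sources (in-degree 0): C
  process C: level=0
    C->A: in-degree(A)=0, level(A)=1, enqueue
    C->D: in-degree(D)=0, level(D)=1, enqueue
    C->E: in-degree(E)=2, level(E)>=1
  process A: level=1
    A->B: in-degree(B)=2, level(B)>=2
    A->E: in-degree(E)=1, level(E)>=2
    A->F: in-degree(F)=2, level(F)>=2
  process D: level=1
    D->B: in-degree(B)=1, level(B)>=2
    D->E: in-degree(E)=0, level(E)=2, enqueue
    D->F: in-degree(F)=1, level(F)>=2
  process E: level=2
    E->B: in-degree(B)=0, level(B)=3, enqueue
  process B: level=3
    B->F: in-degree(F)=0, level(F)=4, enqueue
  process F: level=4
All levels: A:1, B:3, C:0, D:1, E:2, F:4
max level = 4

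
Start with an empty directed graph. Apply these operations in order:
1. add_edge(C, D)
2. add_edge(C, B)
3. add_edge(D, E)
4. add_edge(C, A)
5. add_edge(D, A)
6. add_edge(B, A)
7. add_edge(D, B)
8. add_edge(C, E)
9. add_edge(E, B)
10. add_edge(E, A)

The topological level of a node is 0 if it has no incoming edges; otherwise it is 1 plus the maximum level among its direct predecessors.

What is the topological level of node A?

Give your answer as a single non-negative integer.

Op 1: add_edge(C, D). Edges now: 1
Op 2: add_edge(C, B). Edges now: 2
Op 3: add_edge(D, E). Edges now: 3
Op 4: add_edge(C, A). Edges now: 4
Op 5: add_edge(D, A). Edges now: 5
Op 6: add_edge(B, A). Edges now: 6
Op 7: add_edge(D, B). Edges now: 7
Op 8: add_edge(C, E). Edges now: 8
Op 9: add_edge(E, B). Edges now: 9
Op 10: add_edge(E, A). Edges now: 10
Compute levels (Kahn BFS):
  sources (in-degree 0): C
  process C: level=0
    C->A: in-degree(A)=3, level(A)>=1
    C->B: in-degree(B)=2, level(B)>=1
    C->D: in-degree(D)=0, level(D)=1, enqueue
    C->E: in-degree(E)=1, level(E)>=1
  process D: level=1
    D->A: in-degree(A)=2, level(A)>=2
    D->B: in-degree(B)=1, level(B)>=2
    D->E: in-degree(E)=0, level(E)=2, enqueue
  process E: level=2
    E->A: in-degree(A)=1, level(A)>=3
    E->B: in-degree(B)=0, level(B)=3, enqueue
  process B: level=3
    B->A: in-degree(A)=0, level(A)=4, enqueue
  process A: level=4
All levels: A:4, B:3, C:0, D:1, E:2
level(A) = 4

Answer: 4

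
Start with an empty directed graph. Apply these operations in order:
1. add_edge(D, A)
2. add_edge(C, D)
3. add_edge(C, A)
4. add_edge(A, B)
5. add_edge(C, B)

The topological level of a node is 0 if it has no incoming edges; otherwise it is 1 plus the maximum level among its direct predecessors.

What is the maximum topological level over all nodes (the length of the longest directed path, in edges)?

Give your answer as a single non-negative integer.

Answer: 3

Derivation:
Op 1: add_edge(D, A). Edges now: 1
Op 2: add_edge(C, D). Edges now: 2
Op 3: add_edge(C, A). Edges now: 3
Op 4: add_edge(A, B). Edges now: 4
Op 5: add_edge(C, B). Edges now: 5
Compute levels (Kahn BFS):
  sources (in-degree 0): C
  process C: level=0
    C->A: in-degree(A)=1, level(A)>=1
    C->B: in-degree(B)=1, level(B)>=1
    C->D: in-degree(D)=0, level(D)=1, enqueue
  process D: level=1
    D->A: in-degree(A)=0, level(A)=2, enqueue
  process A: level=2
    A->B: in-degree(B)=0, level(B)=3, enqueue
  process B: level=3
All levels: A:2, B:3, C:0, D:1
max level = 3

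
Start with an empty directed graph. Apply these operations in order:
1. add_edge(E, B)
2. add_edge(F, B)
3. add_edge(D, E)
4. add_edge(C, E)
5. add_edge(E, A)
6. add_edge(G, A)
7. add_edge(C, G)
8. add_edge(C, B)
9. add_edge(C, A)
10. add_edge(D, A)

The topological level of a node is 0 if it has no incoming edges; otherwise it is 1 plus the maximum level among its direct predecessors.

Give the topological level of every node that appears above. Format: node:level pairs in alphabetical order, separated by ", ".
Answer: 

Answer: A:2, B:2, C:0, D:0, E:1, F:0, G:1

Derivation:
Op 1: add_edge(E, B). Edges now: 1
Op 2: add_edge(F, B). Edges now: 2
Op 3: add_edge(D, E). Edges now: 3
Op 4: add_edge(C, E). Edges now: 4
Op 5: add_edge(E, A). Edges now: 5
Op 6: add_edge(G, A). Edges now: 6
Op 7: add_edge(C, G). Edges now: 7
Op 8: add_edge(C, B). Edges now: 8
Op 9: add_edge(C, A). Edges now: 9
Op 10: add_edge(D, A). Edges now: 10
Compute levels (Kahn BFS):
  sources (in-degree 0): C, D, F
  process C: level=0
    C->A: in-degree(A)=3, level(A)>=1
    C->B: in-degree(B)=2, level(B)>=1
    C->E: in-degree(E)=1, level(E)>=1
    C->G: in-degree(G)=0, level(G)=1, enqueue
  process D: level=0
    D->A: in-degree(A)=2, level(A)>=1
    D->E: in-degree(E)=0, level(E)=1, enqueue
  process F: level=0
    F->B: in-degree(B)=1, level(B)>=1
  process G: level=1
    G->A: in-degree(A)=1, level(A)>=2
  process E: level=1
    E->A: in-degree(A)=0, level(A)=2, enqueue
    E->B: in-degree(B)=0, level(B)=2, enqueue
  process A: level=2
  process B: level=2
All levels: A:2, B:2, C:0, D:0, E:1, F:0, G:1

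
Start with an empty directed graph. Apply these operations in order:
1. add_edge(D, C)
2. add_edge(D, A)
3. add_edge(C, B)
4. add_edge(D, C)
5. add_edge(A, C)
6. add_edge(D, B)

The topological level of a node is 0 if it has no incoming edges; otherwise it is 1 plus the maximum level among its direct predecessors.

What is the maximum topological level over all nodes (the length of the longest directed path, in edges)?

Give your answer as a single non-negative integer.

Answer: 3

Derivation:
Op 1: add_edge(D, C). Edges now: 1
Op 2: add_edge(D, A). Edges now: 2
Op 3: add_edge(C, B). Edges now: 3
Op 4: add_edge(D, C) (duplicate, no change). Edges now: 3
Op 5: add_edge(A, C). Edges now: 4
Op 6: add_edge(D, B). Edges now: 5
Compute levels (Kahn BFS):
  sources (in-degree 0): D
  process D: level=0
    D->A: in-degree(A)=0, level(A)=1, enqueue
    D->B: in-degree(B)=1, level(B)>=1
    D->C: in-degree(C)=1, level(C)>=1
  process A: level=1
    A->C: in-degree(C)=0, level(C)=2, enqueue
  process C: level=2
    C->B: in-degree(B)=0, level(B)=3, enqueue
  process B: level=3
All levels: A:1, B:3, C:2, D:0
max level = 3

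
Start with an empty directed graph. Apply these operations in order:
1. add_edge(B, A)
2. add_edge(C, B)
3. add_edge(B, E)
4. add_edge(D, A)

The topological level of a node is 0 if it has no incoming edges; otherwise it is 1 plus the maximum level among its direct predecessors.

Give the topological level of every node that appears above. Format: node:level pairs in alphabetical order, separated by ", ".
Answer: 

Answer: A:2, B:1, C:0, D:0, E:2

Derivation:
Op 1: add_edge(B, A). Edges now: 1
Op 2: add_edge(C, B). Edges now: 2
Op 3: add_edge(B, E). Edges now: 3
Op 4: add_edge(D, A). Edges now: 4
Compute levels (Kahn BFS):
  sources (in-degree 0): C, D
  process C: level=0
    C->B: in-degree(B)=0, level(B)=1, enqueue
  process D: level=0
    D->A: in-degree(A)=1, level(A)>=1
  process B: level=1
    B->A: in-degree(A)=0, level(A)=2, enqueue
    B->E: in-degree(E)=0, level(E)=2, enqueue
  process A: level=2
  process E: level=2
All levels: A:2, B:1, C:0, D:0, E:2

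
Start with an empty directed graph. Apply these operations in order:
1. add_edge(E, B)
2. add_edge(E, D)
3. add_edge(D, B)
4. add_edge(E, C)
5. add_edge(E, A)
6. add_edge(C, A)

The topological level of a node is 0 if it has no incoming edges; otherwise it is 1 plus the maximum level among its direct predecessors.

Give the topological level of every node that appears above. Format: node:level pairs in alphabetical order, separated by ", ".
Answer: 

Answer: A:2, B:2, C:1, D:1, E:0

Derivation:
Op 1: add_edge(E, B). Edges now: 1
Op 2: add_edge(E, D). Edges now: 2
Op 3: add_edge(D, B). Edges now: 3
Op 4: add_edge(E, C). Edges now: 4
Op 5: add_edge(E, A). Edges now: 5
Op 6: add_edge(C, A). Edges now: 6
Compute levels (Kahn BFS):
  sources (in-degree 0): E
  process E: level=0
    E->A: in-degree(A)=1, level(A)>=1
    E->B: in-degree(B)=1, level(B)>=1
    E->C: in-degree(C)=0, level(C)=1, enqueue
    E->D: in-degree(D)=0, level(D)=1, enqueue
  process C: level=1
    C->A: in-degree(A)=0, level(A)=2, enqueue
  process D: level=1
    D->B: in-degree(B)=0, level(B)=2, enqueue
  process A: level=2
  process B: level=2
All levels: A:2, B:2, C:1, D:1, E:0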